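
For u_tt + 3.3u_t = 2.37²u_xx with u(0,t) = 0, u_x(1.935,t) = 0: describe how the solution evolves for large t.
u → 0. Damping (γ=3.3) dissipates energy; oscillations decay exponentially.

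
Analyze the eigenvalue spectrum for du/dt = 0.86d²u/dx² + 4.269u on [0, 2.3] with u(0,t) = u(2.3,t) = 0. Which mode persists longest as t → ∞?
Eigenvalues: λₙ = 0.86n²π²/2.3² - 4.269.
First three modes:
  n=1: λ₁ = 0.86π²/2.3² - 4.269 ≈ -2.664
  n=2: λ₂ = 3.44π²/2.3² - 4.269 ≈ 2.149
  n=3: λ₃ = 7.74π²/2.3² - 4.269 ≈ 10.172
Since 0.86π²/2.3² ≈ 1.605 < 4.269, λ₁ < 0.
The n=1 mode grows fastest (−λₙ is largest for n=1) → dominates.
Asymptotic: u ~ c₁ sin(πx/2.3) e^{2.664t} (exponential growth at rate −λ₁ ≈ 2.664).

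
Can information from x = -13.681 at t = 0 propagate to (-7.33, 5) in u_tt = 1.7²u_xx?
Yes. The domain of dependence is [-15.83, 1.17], and -13.681 ∈ [-15.83, 1.17].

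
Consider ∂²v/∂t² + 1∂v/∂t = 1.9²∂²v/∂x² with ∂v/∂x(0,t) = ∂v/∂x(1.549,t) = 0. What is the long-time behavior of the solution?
As t → ∞, v → constant (steady state). Damping (γ=1) dissipates the nonconstant modes; with Neumann BCs the spatial average obeys M''+γM'=0 and tends to a finite limit.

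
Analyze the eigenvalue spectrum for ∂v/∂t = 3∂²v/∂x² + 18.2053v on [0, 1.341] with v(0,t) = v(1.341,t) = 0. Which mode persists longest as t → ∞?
Eigenvalues: λₙ = 3n²π²/1.341² - 18.2053.
First three modes:
  n=1: λ₁ = 3π²/1.341² - 18.2053 ≈ -1.74
  n=2: λ₂ = 12π²/1.341² - 18.2053 ≈ 47.655
  n=3: λ₃ = 27π²/1.341² - 18.2053 ≈ 129.98
Since 3π²/1.341² ≈ 16.465 < 18.2053, λ₁ < 0.
The n=1 mode grows fastest (−λₙ is largest for n=1) → dominates.
Asymptotic: v ~ c₁ sin(πx/1.341) e^{1.74t} (exponential growth at rate −λ₁ ≈ 1.74).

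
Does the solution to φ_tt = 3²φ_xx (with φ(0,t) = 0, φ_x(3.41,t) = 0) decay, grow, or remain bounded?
φ oscillates (no decay). Energy is conserved; the solution oscillates indefinitely as standing waves.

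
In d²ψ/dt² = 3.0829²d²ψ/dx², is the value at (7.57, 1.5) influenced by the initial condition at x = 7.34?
Yes. The domain of dependence is [2.94565, 12.19435], and 7.34 ∈ [2.94565, 12.19435].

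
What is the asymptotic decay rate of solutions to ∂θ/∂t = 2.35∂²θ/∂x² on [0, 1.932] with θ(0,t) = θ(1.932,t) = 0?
Eigenvalues: λₙ = 2.35n²π²/1.932².
First three modes:
  n=1: λ₁ = 2.35π²/1.932² ≈ 6.214
  n=2: λ₂ = 9.4π²/1.932² ≈ 24.855 (4× faster decay)
  n=3: λ₃ = 21.15π²/1.932² ≈ 55.924 (9× faster decay)
As t → ∞, higher modes decay exponentially faster. The n=1 mode dominates: θ ~ c₁ sin(πx/1.932) e^{-λ₁t}.
Decay rate: λ₁ = 2.35π²/1.932² ≈ 6.214.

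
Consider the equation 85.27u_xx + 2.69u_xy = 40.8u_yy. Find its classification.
Rewriting in standard form: 85.27u_xx + 2.69u_xy - 40.8u_yy = 0. Hyperbolic. (A = 85.27, B = 2.69, C = -40.8 gives B² - 4AC = 13923.3001.)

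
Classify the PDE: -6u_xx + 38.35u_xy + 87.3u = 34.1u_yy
Rewriting in standard form: -6u_xx + 38.35u_xy - 34.1u_yy + 87.3u = 0. A = -6, B = 38.35, C = -34.1. Discriminant B² - 4AC = 652.3225. Since 652.3225 > 0, hyperbolic.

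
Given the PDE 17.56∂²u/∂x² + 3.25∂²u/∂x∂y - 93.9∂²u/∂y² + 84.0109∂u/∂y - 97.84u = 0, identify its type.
The second-order coefficients are A = 17.56, B = 3.25, C = -93.9. Since B² - 4AC = 6606.0985 > 0, this is a hyperbolic PDE.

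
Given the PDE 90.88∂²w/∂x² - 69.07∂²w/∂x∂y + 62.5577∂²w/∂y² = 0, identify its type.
The second-order coefficients are A = 90.88, B = -69.07, C = 62.5577. Since B² - 4AC = -17970.310204 < 0, this is an elliptic PDE.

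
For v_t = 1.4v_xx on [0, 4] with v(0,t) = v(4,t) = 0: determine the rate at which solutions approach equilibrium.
Eigenvalues: λₙ = 1.4n²π²/4².
First three modes:
  n=1: λ₁ = 1.4π²/4² ≈ 0.864
  n=2: λ₂ = 5.6π²/4² ≈ 3.454 (4× faster decay)
  n=3: λ₃ = 12.6π²/4² ≈ 7.772 (9× faster decay)
As t → ∞, higher modes decay exponentially faster. The n=1 mode dominates: v ~ c₁ sin(πx/4) e^{-λ₁t}.
Decay rate: λ₁ = 1.4π²/4² ≈ 0.864.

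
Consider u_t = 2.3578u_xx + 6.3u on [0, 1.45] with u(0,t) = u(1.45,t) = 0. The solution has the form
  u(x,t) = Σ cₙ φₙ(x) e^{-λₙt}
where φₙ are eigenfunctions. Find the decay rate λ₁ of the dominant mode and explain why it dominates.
Eigenvalues: λₙ = 2.3578n²π²/1.45² - 6.3.
First three modes:
  n=1: λ₁ = 2.3578π²/1.45² - 6.3 ≈ 4.768
  n=2: λ₂ = 9.4312π²/1.45² - 6.3 ≈ 37.972
  n=3: λ₃ = 21.2202π²/1.45² - 6.3 ≈ 93.312
Since 2.3578π²/1.45² ≈ 11.068 > 6.3, all λₙ > 0.
The n=1 mode decays slowest → dominates as t → ∞.
Asymptotic: u ~ c₁ sin(πx/1.45) e^{-λ₁t} with decay rate λ₁ ≈ 4.768.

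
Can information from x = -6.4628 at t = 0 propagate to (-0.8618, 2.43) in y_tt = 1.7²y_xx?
No. The domain of dependence is [-4.9928, 3.2692], and -6.4628 is outside this interval.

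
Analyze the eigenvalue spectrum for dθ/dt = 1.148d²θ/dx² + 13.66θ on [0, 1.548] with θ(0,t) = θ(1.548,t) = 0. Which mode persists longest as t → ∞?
Eigenvalues: λₙ = 1.148n²π²/1.548² - 13.66.
First three modes:
  n=1: λ₁ = 1.148π²/1.548² - 13.66 ≈ -8.932
  n=2: λ₂ = 4.592π²/1.548² - 13.66 ≈ 5.253
  n=3: λ₃ = 10.332π²/1.548² - 13.66 ≈ 28.894
Since 1.148π²/1.548² ≈ 4.728 < 13.66, λ₁ < 0.
The n=1 mode grows fastest (−λₙ is largest for n=1) → dominates.
Asymptotic: θ ~ c₁ sin(πx/1.548) e^{8.932t} (exponential growth at rate −λ₁ ≈ 8.932).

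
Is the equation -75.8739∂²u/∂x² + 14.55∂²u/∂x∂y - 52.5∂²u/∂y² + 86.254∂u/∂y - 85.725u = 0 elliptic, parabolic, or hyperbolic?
Computing B² - 4AC with A = -75.8739, B = 14.55, C = -52.5: discriminant = -15721.8165 (negative). Answer: elliptic.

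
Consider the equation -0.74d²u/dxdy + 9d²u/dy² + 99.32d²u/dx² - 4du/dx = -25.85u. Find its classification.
Rewriting in standard form: 99.32d²u/dx² - 0.74d²u/dxdy + 9d²u/dy² - 4du/dx + 25.85u = 0. Elliptic. (A = 99.32, B = -0.74, C = 9 gives B² - 4AC = -3574.9724.)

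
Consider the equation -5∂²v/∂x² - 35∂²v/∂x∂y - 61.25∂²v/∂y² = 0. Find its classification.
Parabolic. (A = -5, B = -35, C = -61.25 gives B² - 4AC = 0.)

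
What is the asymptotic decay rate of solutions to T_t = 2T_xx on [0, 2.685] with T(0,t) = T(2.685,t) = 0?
Eigenvalues: λₙ = 2n²π²/2.685².
First three modes:
  n=1: λ₁ = 2π²/2.685² ≈ 2.738
  n=2: λ₂ = 8π²/2.685² ≈ 10.952 (4× faster decay)
  n=3: λ₃ = 18π²/2.685² ≈ 24.642 (9× faster decay)
As t → ∞, higher modes decay exponentially faster. The n=1 mode dominates: T ~ c₁ sin(πx/2.685) e^{-λ₁t}.
Decay rate: λ₁ = 2π²/2.685² ≈ 2.738.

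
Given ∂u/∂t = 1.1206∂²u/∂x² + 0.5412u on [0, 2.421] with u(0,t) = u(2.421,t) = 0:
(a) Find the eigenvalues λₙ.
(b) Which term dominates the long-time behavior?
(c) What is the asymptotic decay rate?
Eigenvalues: λₙ = 1.1206n²π²/2.421² - 0.5412.
First three modes:
  n=1: λ₁ = 1.1206π²/2.421² - 0.5412 ≈ 1.346
  n=2: λ₂ = 4.4824π²/2.421² - 0.5412 ≈ 7.007
  n=3: λ₃ = 10.0854π²/2.421² - 0.5412 ≈ 16.441
Since 1.1206π²/2.421² ≈ 1.887 > 0.5412, all λₙ > 0.
The n=1 mode decays slowest → dominates as t → ∞.
Asymptotic: u ~ c₁ sin(πx/2.421) e^{-λ₁t} with decay rate λ₁ ≈ 1.346.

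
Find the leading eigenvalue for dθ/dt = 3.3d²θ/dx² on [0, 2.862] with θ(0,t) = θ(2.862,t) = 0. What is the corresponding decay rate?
Eigenvalues: λₙ = 3.3n²π²/2.862².
First three modes:
  n=1: λ₁ = 3.3π²/2.862² ≈ 3.976
  n=2: λ₂ = 13.2π²/2.862² ≈ 15.905 (4× faster decay)
  n=3: λ₃ = 29.7π²/2.862² ≈ 35.786 (9× faster decay)
As t → ∞, higher modes decay exponentially faster. The n=1 mode dominates: θ ~ c₁ sin(πx/2.862) e^{-λ₁t}.
Decay rate: λ₁ = 3.3π²/2.862² ≈ 3.976.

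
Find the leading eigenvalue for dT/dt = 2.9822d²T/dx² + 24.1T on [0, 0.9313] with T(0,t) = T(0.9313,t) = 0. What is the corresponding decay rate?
Eigenvalues: λₙ = 2.9822n²π²/0.9313² - 24.1.
First three modes:
  n=1: λ₁ = 2.9822π²/0.9313² - 24.1 ≈ 9.836
  n=2: λ₂ = 11.9288π²/0.9313² - 24.1 ≈ 111.643
  n=3: λ₃ = 26.8398π²/0.9313² - 24.1 ≈ 281.322
Since 2.9822π²/0.9313² ≈ 33.936 > 24.1, all λₙ > 0.
The n=1 mode decays slowest → dominates as t → ∞.
Asymptotic: T ~ c₁ sin(πx/0.9313) e^{-λ₁t} with decay rate λ₁ ≈ 9.836.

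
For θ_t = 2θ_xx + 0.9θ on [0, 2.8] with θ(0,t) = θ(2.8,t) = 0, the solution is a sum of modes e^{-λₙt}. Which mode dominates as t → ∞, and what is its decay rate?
Eigenvalues: λₙ = 2n²π²/2.8² - 0.9.
First three modes:
  n=1: λ₁ = 2π²/2.8² - 0.9 ≈ 1.618
  n=2: λ₂ = 8π²/2.8² - 0.9 ≈ 9.171
  n=3: λ₃ = 18π²/2.8² - 0.9 ≈ 21.76
Since 2π²/2.8² ≈ 2.518 > 0.9, all λₙ > 0.
The n=1 mode decays slowest → dominates as t → ∞.
Asymptotic: θ ~ c₁ sin(πx/2.8) e^{-λ₁t} with decay rate λ₁ ≈ 1.618.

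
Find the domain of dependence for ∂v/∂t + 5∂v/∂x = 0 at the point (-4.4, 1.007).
A single point: x = -9.435. The characteristic through (-4.4, 1.007) is x - 5t = const, so x = -4.4 - 5·1.007 = -9.435.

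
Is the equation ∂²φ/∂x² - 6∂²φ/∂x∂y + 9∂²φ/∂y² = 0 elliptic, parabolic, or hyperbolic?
Computing B² - 4AC with A = 1, B = -6, C = 9: discriminant = 0 (zero). Answer: parabolic.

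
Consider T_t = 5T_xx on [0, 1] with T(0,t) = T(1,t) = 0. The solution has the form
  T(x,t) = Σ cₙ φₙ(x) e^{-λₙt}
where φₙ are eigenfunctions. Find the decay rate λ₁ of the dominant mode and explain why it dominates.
Eigenvalues: λₙ = 5n²π².
First three modes:
  n=1: λ₁ = 5π² ≈ 49.348
  n=2: λ₂ = 20π² ≈ 197.392 (4× faster decay)
  n=3: λ₃ = 45π² ≈ 444.132 (9× faster decay)
As t → ∞, higher modes decay exponentially faster. The n=1 mode dominates: T ~ c₁ sin(πx) e^{-λ₁t}.
Decay rate: λ₁ = 5π² ≈ 49.348.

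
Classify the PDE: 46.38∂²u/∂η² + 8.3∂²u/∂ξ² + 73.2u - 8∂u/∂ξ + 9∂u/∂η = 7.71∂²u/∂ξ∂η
Rewriting in standard form: 8.3∂²u/∂ξ² - 7.71∂²u/∂ξ∂η + 46.38∂²u/∂η² - 8∂u/∂ξ + 9∂u/∂η + 73.2u = 0. A = 8.3, B = -7.71, C = 46.38. Discriminant B² - 4AC = -1480.3719. Since -1480.3719 < 0, elliptic.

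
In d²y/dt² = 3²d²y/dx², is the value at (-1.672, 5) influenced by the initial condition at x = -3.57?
Yes. The domain of dependence is [-16.672, 13.328], and -3.57 ∈ [-16.672, 13.328].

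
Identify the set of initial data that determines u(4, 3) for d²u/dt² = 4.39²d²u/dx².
Domain of dependence: [-9.17, 17.17]. Signals travel at speed 4.39, so data within |x - 4| ≤ 4.39·3 = 13.17 can reach the point.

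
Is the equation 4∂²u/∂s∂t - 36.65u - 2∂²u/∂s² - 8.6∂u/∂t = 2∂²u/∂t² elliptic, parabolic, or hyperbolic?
Rewriting in standard form: -2∂²u/∂s² + 4∂²u/∂s∂t - 2∂²u/∂t² - 8.6∂u/∂t - 36.65u = 0. Computing B² - 4AC with A = -2, B = 4, C = -2: discriminant = 0 (zero). Answer: parabolic.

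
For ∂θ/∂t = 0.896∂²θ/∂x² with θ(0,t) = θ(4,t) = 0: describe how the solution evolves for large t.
θ → 0. Heat diffuses out through both boundaries.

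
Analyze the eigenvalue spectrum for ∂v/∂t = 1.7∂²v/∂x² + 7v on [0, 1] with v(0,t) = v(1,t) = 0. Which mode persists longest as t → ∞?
Eigenvalues: λₙ = 1.7n²π²/1² - 7.
First three modes:
  n=1: λ₁ = 1.7π² - 7 ≈ 9.778
  n=2: λ₂ = 6.8π² - 7 ≈ 60.113
  n=3: λ₃ = 15.3π² - 7 ≈ 144.005
Since 1.7π² ≈ 16.778 > 7, all λₙ > 0.
The n=1 mode decays slowest → dominates as t → ∞.
Asymptotic: v ~ c₁ sin(πx/1) e^{-λ₁t} with decay rate λ₁ ≈ 9.778.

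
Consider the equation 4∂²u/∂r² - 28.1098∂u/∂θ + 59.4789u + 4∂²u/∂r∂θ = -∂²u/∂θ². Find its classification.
Rewriting in standard form: 4∂²u/∂r² + 4∂²u/∂r∂θ + ∂²u/∂θ² - 28.1098∂u/∂θ + 59.4789u = 0. Parabolic. (A = 4, B = 4, C = 1 gives B² - 4AC = 0.)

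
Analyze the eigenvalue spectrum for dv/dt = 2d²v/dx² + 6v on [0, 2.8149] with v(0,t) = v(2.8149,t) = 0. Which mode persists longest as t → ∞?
Eigenvalues: λₙ = 2n²π²/2.8149² - 6.
First three modes:
  n=1: λ₁ = 2π²/2.8149² - 6 ≈ -3.509
  n=2: λ₂ = 8π²/2.8149² - 6 ≈ 3.965
  n=3: λ₃ = 18π²/2.8149² - 6 ≈ 16.421
Since 2π²/2.8149² ≈ 2.491 < 6, λ₁ < 0.
The n=1 mode grows fastest (−λₙ is largest for n=1) → dominates.
Asymptotic: v ~ c₁ sin(πx/2.8149) e^{3.509t} (exponential growth at rate −λ₁ ≈ 3.509).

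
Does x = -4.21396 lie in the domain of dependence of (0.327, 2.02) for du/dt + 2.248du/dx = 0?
Yes. The characteristic through (0.327, 2.02) passes through x = -4.21396.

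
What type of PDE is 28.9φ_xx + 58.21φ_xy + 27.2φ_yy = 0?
With A = 28.9, B = 58.21, C = 27.2, the discriminant is 244.0841. This is a hyperbolic PDE.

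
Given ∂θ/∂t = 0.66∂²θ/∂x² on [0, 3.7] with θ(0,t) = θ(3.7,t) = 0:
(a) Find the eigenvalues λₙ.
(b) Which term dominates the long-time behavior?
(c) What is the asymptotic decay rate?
Eigenvalues: λₙ = 0.66n²π²/3.7².
First three modes:
  n=1: λ₁ = 0.66π²/3.7² ≈ 0.476
  n=2: λ₂ = 2.64π²/3.7² ≈ 1.903 (4× faster decay)
  n=3: λ₃ = 5.94π²/3.7² ≈ 4.282 (9× faster decay)
As t → ∞, higher modes decay exponentially faster. The n=1 mode dominates: θ ~ c₁ sin(πx/3.7) e^{-λ₁t}.
Decay rate: λ₁ = 0.66π²/3.7² ≈ 0.476.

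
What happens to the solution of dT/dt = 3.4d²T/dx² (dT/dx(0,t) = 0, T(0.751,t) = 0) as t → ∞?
T → 0. Heat escapes through the Dirichlet boundary.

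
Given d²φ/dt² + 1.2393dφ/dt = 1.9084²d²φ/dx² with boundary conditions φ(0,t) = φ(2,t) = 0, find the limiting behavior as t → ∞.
φ → 0. Damping (γ=1.2393) dissipates energy; oscillations decay exponentially.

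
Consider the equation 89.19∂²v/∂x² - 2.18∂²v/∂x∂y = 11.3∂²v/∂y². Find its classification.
Rewriting in standard form: 89.19∂²v/∂x² - 2.18∂²v/∂x∂y - 11.3∂²v/∂y² = 0. Hyperbolic. (A = 89.19, B = -2.18, C = -11.3 gives B² - 4AC = 4036.1404.)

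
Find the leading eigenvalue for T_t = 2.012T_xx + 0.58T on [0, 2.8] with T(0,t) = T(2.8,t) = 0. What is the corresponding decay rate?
Eigenvalues: λₙ = 2.012n²π²/2.8² - 0.58.
First three modes:
  n=1: λ₁ = 2.012π²/2.8² - 0.58 ≈ 1.953
  n=2: λ₂ = 8.048π²/2.8² - 0.58 ≈ 9.551
  n=3: λ₃ = 18.108π²/2.8² - 0.58 ≈ 22.216
Since 2.012π²/2.8² ≈ 2.533 > 0.58, all λₙ > 0.
The n=1 mode decays slowest → dominates as t → ∞.
Asymptotic: T ~ c₁ sin(πx/2.8) e^{-λ₁t} with decay rate λ₁ ≈ 1.953.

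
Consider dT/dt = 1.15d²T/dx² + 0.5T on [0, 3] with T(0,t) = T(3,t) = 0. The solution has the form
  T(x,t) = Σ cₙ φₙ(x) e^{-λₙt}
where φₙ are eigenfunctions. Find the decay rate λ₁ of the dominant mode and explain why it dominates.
Eigenvalues: λₙ = 1.15n²π²/3² - 0.5.
First three modes:
  n=1: λ₁ = 1.15π²/3² - 0.5 ≈ 0.761
  n=2: λ₂ = 4.6π²/3² - 0.5 ≈ 4.544
  n=3: λ₃ = 10.35π²/3² - 0.5 ≈ 10.85
Since 1.15π²/3² ≈ 1.261 > 0.5, all λₙ > 0.
The n=1 mode decays slowest → dominates as t → ∞.
Asymptotic: T ~ c₁ sin(πx/3) e^{-λ₁t} with decay rate λ₁ ≈ 0.761.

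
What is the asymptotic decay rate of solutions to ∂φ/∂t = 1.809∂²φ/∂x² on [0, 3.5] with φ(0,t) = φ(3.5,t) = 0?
Eigenvalues: λₙ = 1.809n²π²/3.5².
First three modes:
  n=1: λ₁ = 1.809π²/3.5² ≈ 1.457
  n=2: λ₂ = 7.236π²/3.5² ≈ 5.83 (4× faster decay)
  n=3: λ₃ = 16.281π²/3.5² ≈ 13.117 (9× faster decay)
As t → ∞, higher modes decay exponentially faster. The n=1 mode dominates: φ ~ c₁ sin(πx/3.5) e^{-λ₁t}.
Decay rate: λ₁ = 1.809π²/3.5² ≈ 1.457.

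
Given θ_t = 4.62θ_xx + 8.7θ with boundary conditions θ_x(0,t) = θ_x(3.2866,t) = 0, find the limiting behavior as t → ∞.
θ grows unboundedly. With Neumann BCs the constant mode has diffusion eigenvalue 0, so any r > 0 makes it grow like e^(8.7t); solution grows exponentially.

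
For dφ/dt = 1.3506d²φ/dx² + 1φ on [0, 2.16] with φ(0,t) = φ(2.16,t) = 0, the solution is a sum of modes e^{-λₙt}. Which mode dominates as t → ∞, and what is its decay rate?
Eigenvalues: λₙ = 1.3506n²π²/2.16² - 1.
First three modes:
  n=1: λ₁ = 1.3506π²/2.16² - 1 ≈ 1.857
  n=2: λ₂ = 5.4024π²/2.16² - 1 ≈ 10.428
  n=3: λ₃ = 12.1554π²/2.16² - 1 ≈ 24.714
Since 1.3506π²/2.16² ≈ 2.857 > 1, all λₙ > 0.
The n=1 mode decays slowest → dominates as t → ∞.
Asymptotic: φ ~ c₁ sin(πx/2.16) e^{-λ₁t} with decay rate λ₁ ≈ 1.857.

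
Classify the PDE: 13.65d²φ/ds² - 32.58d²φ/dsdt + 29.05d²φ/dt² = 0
A = 13.65, B = -32.58, C = 29.05. Discriminant B² - 4AC = -524.6736. Since -524.6736 < 0, elliptic.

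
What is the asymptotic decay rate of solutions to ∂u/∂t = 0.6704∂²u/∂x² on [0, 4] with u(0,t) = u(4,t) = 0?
Eigenvalues: λₙ = 0.6704n²π²/4².
First three modes:
  n=1: λ₁ = 0.6704π²/4² ≈ 0.414
  n=2: λ₂ = 2.6816π²/4² ≈ 1.654 (4× faster decay)
  n=3: λ₃ = 6.0336π²/4² ≈ 3.722 (9× faster decay)
As t → ∞, higher modes decay exponentially faster. The n=1 mode dominates: u ~ c₁ sin(πx/4) e^{-λ₁t}.
Decay rate: λ₁ = 0.6704π²/4² ≈ 0.414.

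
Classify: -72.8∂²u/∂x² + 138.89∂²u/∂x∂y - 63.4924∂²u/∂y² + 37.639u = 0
Hyperbolic (discriminant = 801.44522).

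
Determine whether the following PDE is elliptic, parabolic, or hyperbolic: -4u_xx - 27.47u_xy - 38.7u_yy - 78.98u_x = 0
Coefficients: A = -4, B = -27.47, C = -38.7. B² - 4AC = 135.4009, which is positive, so the equation is hyperbolic.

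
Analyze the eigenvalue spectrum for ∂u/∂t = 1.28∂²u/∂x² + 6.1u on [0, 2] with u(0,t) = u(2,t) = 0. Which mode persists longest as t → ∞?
Eigenvalues: λₙ = 1.28n²π²/2² - 6.1.
First three modes:
  n=1: λ₁ = 1.28π²/2² - 6.1 ≈ -2.942
  n=2: λ₂ = 5.12π²/2² - 6.1 ≈ 6.533
  n=3: λ₃ = 11.52π²/2² - 6.1 ≈ 22.324
Since 1.28π²/2² ≈ 3.158 < 6.1, λ₁ < 0.
The n=1 mode grows fastest (−λₙ is largest for n=1) → dominates.
Asymptotic: u ~ c₁ sin(πx/2) e^{2.942t} (exponential growth at rate −λ₁ ≈ 2.942).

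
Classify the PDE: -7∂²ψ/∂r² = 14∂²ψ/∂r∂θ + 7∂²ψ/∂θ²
Rewriting in standard form: -7∂²ψ/∂r² - 14∂²ψ/∂r∂θ - 7∂²ψ/∂θ² = 0. A = -7, B = -14, C = -7. Discriminant B² - 4AC = 0. Since 0 = 0, parabolic.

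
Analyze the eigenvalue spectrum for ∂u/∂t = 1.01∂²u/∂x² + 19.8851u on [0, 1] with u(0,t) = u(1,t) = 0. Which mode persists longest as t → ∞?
Eigenvalues: λₙ = 1.01n²π²/1² - 19.8851.
First three modes:
  n=1: λ₁ = 1.01π² - 19.8851 ≈ -9.917
  n=2: λ₂ = 4.04π² - 19.8851 ≈ 19.988
  n=3: λ₃ = 9.09π² - 19.8851 ≈ 69.83
Since 1.01π² ≈ 9.968 < 19.8851, λ₁ < 0.
The n=1 mode grows fastest (−λₙ is largest for n=1) → dominates.
Asymptotic: u ~ c₁ sin(πx/1) e^{9.917t} (exponential growth at rate −λ₁ ≈ 9.917).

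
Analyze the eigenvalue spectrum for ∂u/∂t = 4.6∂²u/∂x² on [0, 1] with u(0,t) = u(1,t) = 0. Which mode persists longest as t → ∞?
Eigenvalues: λₙ = 4.6n²π².
First three modes:
  n=1: λ₁ = 4.6π² ≈ 45.4
  n=2: λ₂ = 18.4π² ≈ 181.601 (4× faster decay)
  n=3: λ₃ = 41.4π² ≈ 408.602 (9× faster decay)
As t → ∞, higher modes decay exponentially faster. The n=1 mode dominates: u ~ c₁ sin(πx) e^{-λ₁t}.
Decay rate: λ₁ = 4.6π² ≈ 45.4.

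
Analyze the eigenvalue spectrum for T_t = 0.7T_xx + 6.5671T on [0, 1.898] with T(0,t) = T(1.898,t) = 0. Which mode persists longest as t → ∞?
Eigenvalues: λₙ = 0.7n²π²/1.898² - 6.5671.
First three modes:
  n=1: λ₁ = 0.7π²/1.898² - 6.5671 ≈ -4.649
  n=2: λ₂ = 2.8π²/1.898² - 6.5671 ≈ 1.104
  n=3: λ₃ = 6.3π²/1.898² - 6.5671 ≈ 10.693
Since 0.7π²/1.898² ≈ 1.918 < 6.5671, λ₁ < 0.
The n=1 mode grows fastest (−λₙ is largest for n=1) → dominates.
Asymptotic: T ~ c₁ sin(πx/1.898) e^{4.649t} (exponential growth at rate −λ₁ ≈ 4.649).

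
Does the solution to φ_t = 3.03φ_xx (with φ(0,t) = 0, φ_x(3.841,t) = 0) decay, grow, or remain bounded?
φ → 0. Heat escapes through the Dirichlet boundary.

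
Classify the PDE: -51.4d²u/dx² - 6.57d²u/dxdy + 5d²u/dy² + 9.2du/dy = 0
A = -51.4, B = -6.57, C = 5. Discriminant B² - 4AC = 1071.1649. Since 1071.1649 > 0, hyperbolic.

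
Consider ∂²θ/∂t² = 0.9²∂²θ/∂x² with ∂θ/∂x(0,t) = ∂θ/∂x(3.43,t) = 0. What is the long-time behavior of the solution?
As t → ∞, θ oscillates about a mean that drifts linearly in t (generically unbounded; no decay). There is no damping, so the nonconstant modes persist as standing waves (energy conserved, no decay). But with Neumann conditions at both ends the constant mode has eigenvalue 0: the spatial mean M(t) of θ satisfies M'' = 0, so M(t) = M(0) + M'(0)·t. Unless the initial velocity has zero mean (∫θ_t(x,0)dx = 0), the solution grows linearly in t (unbounded, though not exponentially); if it does have zero mean, the solution stays bounded and simply oscillates.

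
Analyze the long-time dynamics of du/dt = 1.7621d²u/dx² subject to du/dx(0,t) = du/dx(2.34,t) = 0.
Long-time behavior: u → constant (steady state). Heat is conserved (no flux at boundaries); solution approaches the spatial average.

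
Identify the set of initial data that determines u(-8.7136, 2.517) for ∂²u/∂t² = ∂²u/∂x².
Domain of dependence: [-11.2306, -6.1966]. Signals travel at speed 1, so data within |x - -8.7136| ≤ 1·2.517 = 2.517 can reach the point.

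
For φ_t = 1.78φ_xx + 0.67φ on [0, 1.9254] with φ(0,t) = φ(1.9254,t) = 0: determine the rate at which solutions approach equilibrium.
Eigenvalues: λₙ = 1.78n²π²/1.9254² - 0.67.
First three modes:
  n=1: λ₁ = 1.78π²/1.9254² - 0.67 ≈ 4.069
  n=2: λ₂ = 7.12π²/1.9254² - 0.67 ≈ 18.286
  n=3: λ₃ = 16.02π²/1.9254² - 0.67 ≈ 41.98
Since 1.78π²/1.9254² ≈ 4.739 > 0.67, all λₙ > 0.
The n=1 mode decays slowest → dominates as t → ∞.
Asymptotic: φ ~ c₁ sin(πx/1.9254) e^{-λ₁t} with decay rate λ₁ ≈ 4.069.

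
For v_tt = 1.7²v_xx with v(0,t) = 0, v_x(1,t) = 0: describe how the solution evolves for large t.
v oscillates (no decay). Energy is conserved; the solution oscillates indefinitely as standing waves.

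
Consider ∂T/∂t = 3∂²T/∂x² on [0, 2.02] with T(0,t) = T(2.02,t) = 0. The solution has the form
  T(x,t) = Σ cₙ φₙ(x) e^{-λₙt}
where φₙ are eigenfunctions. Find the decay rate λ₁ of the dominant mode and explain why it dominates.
Eigenvalues: λₙ = 3n²π²/2.02².
First three modes:
  n=1: λ₁ = 3π²/2.02² ≈ 7.256
  n=2: λ₂ = 12π²/2.02² ≈ 29.025 (4× faster decay)
  n=3: λ₃ = 27π²/2.02² ≈ 65.307 (9× faster decay)
As t → ∞, higher modes decay exponentially faster. The n=1 mode dominates: T ~ c₁ sin(πx/2.02) e^{-λ₁t}.
Decay rate: λ₁ = 3π²/2.02² ≈ 7.256.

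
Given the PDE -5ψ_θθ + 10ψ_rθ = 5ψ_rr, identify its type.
Rewriting in standard form: -5ψ_rr + 10ψ_rθ - 5ψ_θθ = 0. The second-order coefficients are A = -5, B = 10, C = -5. Since B² - 4AC = 0 = 0, this is a parabolic PDE.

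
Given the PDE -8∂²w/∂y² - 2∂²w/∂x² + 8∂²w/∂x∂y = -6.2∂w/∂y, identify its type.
Rewriting in standard form: -2∂²w/∂x² + 8∂²w/∂x∂y - 8∂²w/∂y² + 6.2∂w/∂y = 0. The second-order coefficients are A = -2, B = 8, C = -8. Since B² - 4AC = 0 = 0, this is a parabolic PDE.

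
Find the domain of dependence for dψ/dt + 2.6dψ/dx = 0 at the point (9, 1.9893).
A single point: x = 3.82782. The characteristic through (9, 1.9893) is x - 2.6t = const, so x = 9 - 2.6·1.9893 = 3.82782.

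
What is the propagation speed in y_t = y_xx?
Infinite. The heat equation is parabolic, not hyperbolic, so disturbances propagate instantly.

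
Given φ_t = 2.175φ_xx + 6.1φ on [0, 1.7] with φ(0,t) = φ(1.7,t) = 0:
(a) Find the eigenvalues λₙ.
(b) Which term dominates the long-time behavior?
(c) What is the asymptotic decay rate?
Eigenvalues: λₙ = 2.175n²π²/1.7² - 6.1.
First three modes:
  n=1: λ₁ = 2.175π²/1.7² - 6.1 ≈ 1.328
  n=2: λ₂ = 8.7π²/1.7² - 6.1 ≈ 23.611
  n=3: λ₃ = 19.575π²/1.7² - 6.1 ≈ 60.75
Since 2.175π²/1.7² ≈ 7.428 > 6.1, all λₙ > 0.
The n=1 mode decays slowest → dominates as t → ∞.
Asymptotic: φ ~ c₁ sin(πx/1.7) e^{-λ₁t} with decay rate λ₁ ≈ 1.328.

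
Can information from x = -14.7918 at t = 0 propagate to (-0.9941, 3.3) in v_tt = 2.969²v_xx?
No. The domain of dependence is [-10.7918, 8.8036], and -14.7918 is outside this interval.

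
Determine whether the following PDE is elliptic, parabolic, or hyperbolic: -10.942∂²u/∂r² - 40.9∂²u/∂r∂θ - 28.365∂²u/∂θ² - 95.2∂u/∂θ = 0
Coefficients: A = -10.942, B = -40.9, C = -28.365. B² - 4AC = 431.33068, which is positive, so the equation is hyperbolic.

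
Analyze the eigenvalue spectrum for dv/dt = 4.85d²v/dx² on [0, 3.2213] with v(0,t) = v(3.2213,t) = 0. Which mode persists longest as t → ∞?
Eigenvalues: λₙ = 4.85n²π²/3.2213².
First three modes:
  n=1: λ₁ = 4.85π²/3.2213² ≈ 4.613
  n=2: λ₂ = 19.4π²/3.2213² ≈ 18.452 (4× faster decay)
  n=3: λ₃ = 43.65π²/3.2213² ≈ 41.517 (9× faster decay)
As t → ∞, higher modes decay exponentially faster. The n=1 mode dominates: v ~ c₁ sin(πx/3.2213) e^{-λ₁t}.
Decay rate: λ₁ = 4.85π²/3.2213² ≈ 4.613.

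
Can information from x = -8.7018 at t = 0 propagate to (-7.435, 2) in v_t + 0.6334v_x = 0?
Yes. The characteristic through (-7.435, 2) passes through x = -8.7018.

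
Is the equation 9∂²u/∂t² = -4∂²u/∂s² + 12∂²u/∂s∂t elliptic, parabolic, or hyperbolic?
Rewriting in standard form: 4∂²u/∂s² - 12∂²u/∂s∂t + 9∂²u/∂t² = 0. Computing B² - 4AC with A = 4, B = -12, C = 9: discriminant = 0 (zero). Answer: parabolic.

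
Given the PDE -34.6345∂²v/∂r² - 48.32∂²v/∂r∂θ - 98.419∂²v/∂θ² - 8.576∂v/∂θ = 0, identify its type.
The second-order coefficients are A = -34.6345, B = -48.32, C = -98.419. Since B² - 4AC = -11299.949022 < 0, this is an elliptic PDE.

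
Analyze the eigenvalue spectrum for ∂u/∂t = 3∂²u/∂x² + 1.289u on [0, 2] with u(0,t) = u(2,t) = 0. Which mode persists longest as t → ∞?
Eigenvalues: λₙ = 3n²π²/2² - 1.289.
First three modes:
  n=1: λ₁ = 3π²/2² - 1.289 ≈ 6.113
  n=2: λ₂ = 12π²/2² - 1.289 ≈ 28.32
  n=3: λ₃ = 27π²/2² - 1.289 ≈ 65.331
Since 3π²/2² ≈ 7.402 > 1.289, all λₙ > 0.
The n=1 mode decays slowest → dominates as t → ∞.
Asymptotic: u ~ c₁ sin(πx/2) e^{-λ₁t} with decay rate λ₁ ≈ 6.113.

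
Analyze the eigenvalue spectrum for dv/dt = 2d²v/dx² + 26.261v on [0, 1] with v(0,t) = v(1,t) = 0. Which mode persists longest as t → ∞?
Eigenvalues: λₙ = 2n²π²/1² - 26.261.
First three modes:
  n=1: λ₁ = 2π² - 26.261 ≈ -6.522
  n=2: λ₂ = 8π² - 26.261 ≈ 52.696
  n=3: λ₃ = 18π² - 26.261 ≈ 151.392
Since 2π² ≈ 19.739 < 26.261, λ₁ < 0.
The n=1 mode grows fastest (−λₙ is largest for n=1) → dominates.
Asymptotic: v ~ c₁ sin(πx/1) e^{6.522t} (exponential growth at rate −λ₁ ≈ 6.522).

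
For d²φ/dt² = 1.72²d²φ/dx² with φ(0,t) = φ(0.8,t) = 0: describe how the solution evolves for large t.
φ oscillates (no decay). Energy is conserved; the solution oscillates indefinitely as standing waves.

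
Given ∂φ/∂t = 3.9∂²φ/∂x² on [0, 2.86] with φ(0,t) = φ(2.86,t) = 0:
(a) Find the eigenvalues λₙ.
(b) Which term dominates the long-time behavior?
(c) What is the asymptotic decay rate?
Eigenvalues: λₙ = 3.9n²π²/2.86².
First three modes:
  n=1: λ₁ = 3.9π²/2.86² ≈ 4.706
  n=2: λ₂ = 15.6π²/2.86² ≈ 18.823 (4× faster decay)
  n=3: λ₃ = 35.1π²/2.86² ≈ 42.352 (9× faster decay)
As t → ∞, higher modes decay exponentially faster. The n=1 mode dominates: φ ~ c₁ sin(πx/2.86) e^{-λ₁t}.
Decay rate: λ₁ = 3.9π²/2.86² ≈ 4.706.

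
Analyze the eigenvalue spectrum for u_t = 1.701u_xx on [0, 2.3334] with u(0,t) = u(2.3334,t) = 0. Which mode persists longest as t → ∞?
Eigenvalues: λₙ = 1.701n²π²/2.3334².
First three modes:
  n=1: λ₁ = 1.701π²/2.3334² ≈ 3.083
  n=2: λ₂ = 6.804π²/2.3334² ≈ 12.333 (4× faster decay)
  n=3: λ₃ = 15.309π²/2.3334² ≈ 27.75 (9× faster decay)
As t → ∞, higher modes decay exponentially faster. The n=1 mode dominates: u ~ c₁ sin(πx/2.3334) e^{-λ₁t}.
Decay rate: λ₁ = 1.701π²/2.3334² ≈ 3.083.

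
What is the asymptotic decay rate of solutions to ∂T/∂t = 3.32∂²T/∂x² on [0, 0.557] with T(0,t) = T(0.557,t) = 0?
Eigenvalues: λₙ = 3.32n²π²/0.557².
First three modes:
  n=1: λ₁ = 3.32π²/0.557² ≈ 105.615
  n=2: λ₂ = 13.28π²/0.557² ≈ 422.462 (4× faster decay)
  n=3: λ₃ = 29.88π²/0.557² ≈ 950.539 (9× faster decay)
As t → ∞, higher modes decay exponentially faster. The n=1 mode dominates: T ~ c₁ sin(πx/0.557) e^{-λ₁t}.
Decay rate: λ₁ = 3.32π²/0.557² ≈ 105.615.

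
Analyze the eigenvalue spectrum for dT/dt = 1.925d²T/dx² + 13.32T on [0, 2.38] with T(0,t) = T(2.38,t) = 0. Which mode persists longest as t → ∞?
Eigenvalues: λₙ = 1.925n²π²/2.38² - 13.32.
First three modes:
  n=1: λ₁ = 1.925π²/2.38² - 13.32 ≈ -9.966
  n=2: λ₂ = 7.7π²/2.38² - 13.32 ≈ 0.096
  n=3: λ₃ = 17.325π²/2.38² - 13.32 ≈ 16.867
Since 1.925π²/2.38² ≈ 3.354 < 13.32, λ₁ < 0.
The n=1 mode grows fastest (−λₙ is largest for n=1) → dominates.
Asymptotic: T ~ c₁ sin(πx/2.38) e^{9.966t} (exponential growth at rate −λ₁ ≈ 9.966).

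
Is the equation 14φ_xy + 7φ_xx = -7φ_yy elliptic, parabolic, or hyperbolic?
Rewriting in standard form: 7φ_xx + 14φ_xy + 7φ_yy = 0. Computing B² - 4AC with A = 7, B = 14, C = 7: discriminant = 0 (zero). Answer: parabolic.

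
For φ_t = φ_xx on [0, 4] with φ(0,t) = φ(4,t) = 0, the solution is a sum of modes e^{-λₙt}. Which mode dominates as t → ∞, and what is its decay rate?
Eigenvalues: λₙ = n²π²/4².
First three modes:
  n=1: λ₁ = π²/4² ≈ 0.617
  n=2: λ₂ = 4π²/4² ≈ 2.467 (4× faster decay)
  n=3: λ₃ = 9π²/4² ≈ 5.552 (9× faster decay)
As t → ∞, higher modes decay exponentially faster. The n=1 mode dominates: φ ~ c₁ sin(πx/4) e^{-λ₁t}.
Decay rate: λ₁ = π²/4² ≈ 0.617.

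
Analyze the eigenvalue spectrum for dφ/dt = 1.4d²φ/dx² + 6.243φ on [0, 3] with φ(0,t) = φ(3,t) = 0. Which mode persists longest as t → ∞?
Eigenvalues: λₙ = 1.4n²π²/3² - 6.243.
First three modes:
  n=1: λ₁ = 1.4π²/3² - 6.243 ≈ -4.708
  n=2: λ₂ = 5.6π²/3² - 6.243 ≈ -0.102
  n=3: λ₃ = 12.6π²/3² - 6.243 ≈ 7.574
Since 1.4π²/3² ≈ 1.535 < 6.243, λ₁ < 0.
The n=1 mode grows fastest (−λₙ is largest for n=1) → dominates.
Asymptotic: φ ~ c₁ sin(πx/3) e^{4.708t} (exponential growth at rate −λ₁ ≈ 4.708).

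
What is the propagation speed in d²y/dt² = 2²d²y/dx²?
Speed = 2. Information travels along characteristics x = x₀ ± 2t.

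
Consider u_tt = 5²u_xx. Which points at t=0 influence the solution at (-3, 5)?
Domain of dependence: [-28, 22]. Signals travel at speed 5, so data within |x - -3| ≤ 5·5 = 25 can reach the point.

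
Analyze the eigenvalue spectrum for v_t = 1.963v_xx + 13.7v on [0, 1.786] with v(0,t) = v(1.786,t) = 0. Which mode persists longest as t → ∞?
Eigenvalues: λₙ = 1.963n²π²/1.786² - 13.7.
First three modes:
  n=1: λ₁ = 1.963π²/1.786² - 13.7 ≈ -7.626
  n=2: λ₂ = 7.852π²/1.786² - 13.7 ≈ 10.595
  n=3: λ₃ = 17.667π²/1.786² - 13.7 ≈ 40.964
Since 1.963π²/1.786² ≈ 6.074 < 13.7, λ₁ < 0.
The n=1 mode grows fastest (−λₙ is largest for n=1) → dominates.
Asymptotic: v ~ c₁ sin(πx/1.786) e^{7.626t} (exponential growth at rate −λ₁ ≈ 7.626).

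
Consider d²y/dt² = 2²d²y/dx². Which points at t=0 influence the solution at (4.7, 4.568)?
Domain of dependence: [-4.436, 13.836]. Signals travel at speed 2, so data within |x - 4.7| ≤ 2·4.568 = 9.136 can reach the point.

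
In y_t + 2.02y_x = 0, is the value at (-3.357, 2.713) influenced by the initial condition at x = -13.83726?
No. Only data at x = -8.83726 affects (-3.357, 2.713). Advection has one-way propagation along characteristics.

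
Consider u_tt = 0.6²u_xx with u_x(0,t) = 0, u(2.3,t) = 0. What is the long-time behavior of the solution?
As t → ∞, u oscillates (no decay). Energy is conserved; the solution oscillates indefinitely as standing waves.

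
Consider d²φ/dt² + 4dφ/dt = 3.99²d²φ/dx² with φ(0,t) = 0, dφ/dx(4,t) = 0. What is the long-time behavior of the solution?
As t → ∞, φ → 0. Damping (γ=4) dissipates energy; oscillations decay exponentially.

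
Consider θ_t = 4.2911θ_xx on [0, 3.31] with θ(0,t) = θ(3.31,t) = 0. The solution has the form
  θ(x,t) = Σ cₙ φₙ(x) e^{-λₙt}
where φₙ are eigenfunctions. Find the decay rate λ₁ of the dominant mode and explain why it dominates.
Eigenvalues: λₙ = 4.2911n²π²/3.31².
First three modes:
  n=1: λ₁ = 4.2911π²/3.31² ≈ 3.866
  n=2: λ₂ = 17.1644π²/3.31² ≈ 15.462 (4× faster decay)
  n=3: λ₃ = 38.6199π²/3.31² ≈ 34.79 (9× faster decay)
As t → ∞, higher modes decay exponentially faster. The n=1 mode dominates: θ ~ c₁ sin(πx/3.31) e^{-λ₁t}.
Decay rate: λ₁ = 4.2911π²/3.31² ≈ 3.866.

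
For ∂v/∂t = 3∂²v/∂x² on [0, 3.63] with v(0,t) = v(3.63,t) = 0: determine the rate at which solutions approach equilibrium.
Eigenvalues: λₙ = 3n²π²/3.63².
First three modes:
  n=1: λ₁ = 3π²/3.63² ≈ 2.247
  n=2: λ₂ = 12π²/3.63² ≈ 8.988 (4× faster decay)
  n=3: λ₃ = 27π²/3.63² ≈ 20.223 (9× faster decay)
As t → ∞, higher modes decay exponentially faster. The n=1 mode dominates: v ~ c₁ sin(πx/3.63) e^{-λ₁t}.
Decay rate: λ₁ = 3π²/3.63² ≈ 2.247.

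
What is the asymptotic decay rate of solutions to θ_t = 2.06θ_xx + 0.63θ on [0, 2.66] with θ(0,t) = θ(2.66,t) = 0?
Eigenvalues: λₙ = 2.06n²π²/2.66² - 0.63.
First three modes:
  n=1: λ₁ = 2.06π²/2.66² - 0.63 ≈ 2.243
  n=2: λ₂ = 8.24π²/2.66² - 0.63 ≈ 10.864
  n=3: λ₃ = 18.54π²/2.66² - 0.63 ≈ 25.231
Since 2.06π²/2.66² ≈ 2.873 > 0.63, all λₙ > 0.
The n=1 mode decays slowest → dominates as t → ∞.
Asymptotic: θ ~ c₁ sin(πx/2.66) e^{-λ₁t} with decay rate λ₁ ≈ 2.243.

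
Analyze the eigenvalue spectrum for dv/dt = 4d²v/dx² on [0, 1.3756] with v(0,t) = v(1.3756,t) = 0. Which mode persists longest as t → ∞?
Eigenvalues: λₙ = 4n²π²/1.3756².
First three modes:
  n=1: λ₁ = 4π²/1.3756² ≈ 20.863
  n=2: λ₂ = 16π²/1.3756² ≈ 83.452 (4× faster decay)
  n=3: λ₃ = 36π²/1.3756² ≈ 187.766 (9× faster decay)
As t → ∞, higher modes decay exponentially faster. The n=1 mode dominates: v ~ c₁ sin(πx/1.3756) e^{-λ₁t}.
Decay rate: λ₁ = 4π²/1.3756² ≈ 20.863.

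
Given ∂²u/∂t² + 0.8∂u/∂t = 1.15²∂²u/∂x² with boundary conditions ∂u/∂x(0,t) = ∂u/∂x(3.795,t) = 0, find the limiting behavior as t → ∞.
u → constant (steady state). Damping (γ=0.8) dissipates the nonconstant modes; with Neumann BCs the spatial average obeys M''+γM'=0 and tends to a finite limit.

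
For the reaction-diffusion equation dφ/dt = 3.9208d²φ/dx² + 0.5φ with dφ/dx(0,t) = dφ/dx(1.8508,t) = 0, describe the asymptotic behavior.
φ grows unboundedly. With Neumann BCs the constant mode has diffusion eigenvalue 0, so any r > 0 makes it grow like e^(0.5t); solution grows exponentially.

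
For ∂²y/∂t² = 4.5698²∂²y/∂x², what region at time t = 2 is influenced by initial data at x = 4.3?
Domain of influence: [-4.8396, 13.4396]. Data at x = 4.3 spreads outward at speed 4.5698.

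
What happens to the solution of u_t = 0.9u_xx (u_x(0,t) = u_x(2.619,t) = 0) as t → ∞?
u → constant (steady state). Heat is conserved (no flux at boundaries); solution approaches the spatial average.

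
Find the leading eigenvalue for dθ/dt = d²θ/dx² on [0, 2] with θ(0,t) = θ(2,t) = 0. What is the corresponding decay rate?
Eigenvalues: λₙ = n²π²/2².
First three modes:
  n=1: λ₁ = π²/2² ≈ 2.467
  n=2: λ₂ = 4π²/2² ≈ 9.87 (4× faster decay)
  n=3: λ₃ = 9π²/2² ≈ 22.207 (9× faster decay)
As t → ∞, higher modes decay exponentially faster. The n=1 mode dominates: θ ~ c₁ sin(πx/2) e^{-λ₁t}.
Decay rate: λ₁ = π²/2² ≈ 2.467.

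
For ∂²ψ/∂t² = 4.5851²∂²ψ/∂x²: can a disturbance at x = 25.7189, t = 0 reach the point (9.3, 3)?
No. The domain of dependence is [-4.4553, 23.0553], and 25.7189 is outside this interval.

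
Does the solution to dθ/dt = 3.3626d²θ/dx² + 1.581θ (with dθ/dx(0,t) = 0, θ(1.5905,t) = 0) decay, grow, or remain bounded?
θ → 0. Diffusion dominates reaction (r=1.581 < κπ²/(4L²)≈3.28); solution decays.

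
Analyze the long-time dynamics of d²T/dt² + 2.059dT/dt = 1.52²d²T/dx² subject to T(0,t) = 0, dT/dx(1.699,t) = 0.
Long-time behavior: T → 0. Damping (γ=2.059) dissipates energy; oscillations decay exponentially.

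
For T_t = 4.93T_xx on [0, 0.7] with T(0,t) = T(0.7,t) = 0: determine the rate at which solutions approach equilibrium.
Eigenvalues: λₙ = 4.93n²π²/0.7².
First three modes:
  n=1: λ₁ = 4.93π²/0.7² ≈ 99.3
  n=2: λ₂ = 19.72π²/0.7² ≈ 397.201 (4× faster decay)
  n=3: λ₃ = 44.37π²/0.7² ≈ 893.703 (9× faster decay)
As t → ∞, higher modes decay exponentially faster. The n=1 mode dominates: T ~ c₁ sin(πx/0.7) e^{-λ₁t}.
Decay rate: λ₁ = 4.93π²/0.7² ≈ 99.3.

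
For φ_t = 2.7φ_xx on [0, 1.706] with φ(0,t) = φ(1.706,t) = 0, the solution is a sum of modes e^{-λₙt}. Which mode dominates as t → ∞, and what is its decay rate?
Eigenvalues: λₙ = 2.7n²π²/1.706².
First three modes:
  n=1: λ₁ = 2.7π²/1.706² ≈ 9.156
  n=2: λ₂ = 10.8π²/1.706² ≈ 36.624 (4× faster decay)
  n=3: λ₃ = 24.3π²/1.706² ≈ 82.404 (9× faster decay)
As t → ∞, higher modes decay exponentially faster. The n=1 mode dominates: φ ~ c₁ sin(πx/1.706) e^{-λ₁t}.
Decay rate: λ₁ = 2.7π²/1.706² ≈ 9.156.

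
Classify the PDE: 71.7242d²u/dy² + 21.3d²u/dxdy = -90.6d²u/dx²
Rewriting in standard form: 90.6d²u/dx² + 21.3d²u/dxdy + 71.7242d²u/dy² = 0. A = 90.6, B = 21.3, C = 71.7242. Discriminant B² - 4AC = -25539.16008. Since -25539.16008 < 0, elliptic.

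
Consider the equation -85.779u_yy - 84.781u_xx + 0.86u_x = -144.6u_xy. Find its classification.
Rewriting in standard form: -84.781u_xx + 144.6u_xy - 85.779u_yy + 0.86u_x = 0. Elliptic. (A = -84.781, B = 144.6, C = -85.779 gives B² - 4AC = -8180.557596.)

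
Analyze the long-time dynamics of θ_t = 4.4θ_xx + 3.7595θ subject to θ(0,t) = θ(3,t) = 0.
Long-time behavior: θ → 0. Diffusion dominates reaction (r=3.7595 < κπ²/L²≈4.83); solution decays.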